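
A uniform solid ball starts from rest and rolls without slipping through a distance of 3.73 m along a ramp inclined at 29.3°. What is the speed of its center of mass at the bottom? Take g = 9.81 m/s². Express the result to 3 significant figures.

v ≈ 5.06 m/s

Here I = (2/5)MR², so the shape factor k = I/(MR²) = 0.4.
Pure rolling means v = ωR; then KE = ½Mv² + ½I(v/R)² = ½(1+k)Mv² = (7/10)Mv².
The vertical drop is h = L sinθ = 3.73 × sin29.3° = 1.825 m.
Setting Mgh = (7/10)Mv² gives v = √(2gh/(1+k)) = √(2·9.81·1.825/1.4) ≈ 5.06 m/s.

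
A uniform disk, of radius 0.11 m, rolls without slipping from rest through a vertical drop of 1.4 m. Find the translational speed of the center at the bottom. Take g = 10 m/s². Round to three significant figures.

v ≈ 4.32 m/s

With I = (1/2)MR², the ratio k = I/(MR²) is 0.5.
Rolling without slipping gives ω = v/R, so the total kinetic energy is ½Mv² + ½Iω² = ½(1+k)Mv² = (3/4)Mv².
Energy conservation: Mgh = (3/4)Mv², so v = √(2gh/(1+k)) = √(2 × 10 × 1.4 / 1.5) ≈ 4.32 m/s.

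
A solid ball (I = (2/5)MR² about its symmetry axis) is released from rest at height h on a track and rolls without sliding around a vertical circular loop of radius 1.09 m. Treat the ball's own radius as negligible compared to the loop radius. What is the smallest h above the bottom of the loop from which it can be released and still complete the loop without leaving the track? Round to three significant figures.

h_min ≈ 2.94 m

The moment of inertia is (2/5)MR², giving k ≡ I/(MR²) = 0.4.
At the top of the loop, the minimum-contact condition is Mg = Mv_top²/r, so v_top² = gr.
With ω = v/R, the kinetic energy at speed v is ½(1+k)Mv² = (7/10)Mv².
Energy conservation from release (height h) to the top (height 2r): Mgh = Mg(2r) + (7/10)M·gr.
Thus h_min = 2r + (1+k)r/2 = r(2 + 1.4/2) = 1.09 × 2.7 ≈ 2.94 m.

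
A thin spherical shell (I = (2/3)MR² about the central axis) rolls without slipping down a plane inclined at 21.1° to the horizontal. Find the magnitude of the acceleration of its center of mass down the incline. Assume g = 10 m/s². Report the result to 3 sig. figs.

a ≈ 2.16 m/s²

For this body I = (2/3)MR², i.e. k = I/(MR²) = 2/3.
Translational: Mg sinθ − f = Ma. Rotational about the CM: fR = Iα = kMRa, so f = kMa.
Eliminating f: Mg sinθ = (1+k)Ma, so a = g sinθ/(1+k) = 10 × sin21.1° / 1.667 ≈ 2.16 m/s².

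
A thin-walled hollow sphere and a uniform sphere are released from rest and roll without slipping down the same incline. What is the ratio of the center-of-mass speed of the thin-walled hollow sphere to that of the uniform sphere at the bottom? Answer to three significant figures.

Each satisfies Mgh = ½(1+k)Mv² with k = I/(MR²), so v ∝ 1/√(1+k).
For the thin-walled hollow sphere k = 2/3; for the uniform sphere k = 0.4.
v₁/v₂ = √((1+k₂)/(1+k₁)) = √(1.4/1.667) ≈ 0.917.

v_ratio ≈ 0.917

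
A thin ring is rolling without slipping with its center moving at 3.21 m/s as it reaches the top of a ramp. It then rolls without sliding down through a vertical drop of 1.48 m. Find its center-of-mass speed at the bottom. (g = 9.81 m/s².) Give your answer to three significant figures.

For this body I = MR², i.e. k = I/(MR²) = 1.
Rolling without slipping gives ω = v/R, so the total kinetic energy is ½Mv² + ½Iω² = ½(1+k)Mv² = Mv².
Conserving energy between top and bottom: Mv² = Mv₀² + Mgh, hence v² = v₀² + 2gh/(1+k).
v = √(3.21² + 2×9.81×1.48/2) = √24.82 ≈ 4.98 m/s.

v ≈ 4.98 m/s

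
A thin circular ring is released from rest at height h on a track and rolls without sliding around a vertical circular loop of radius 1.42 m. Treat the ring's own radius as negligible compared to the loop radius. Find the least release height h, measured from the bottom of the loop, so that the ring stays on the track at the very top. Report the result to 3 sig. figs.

Here I = MR², so the shape factor k = I/(MR²) = 1.
At the top of the loop, the minimum-contact condition is Mg = Mv_top²/r, so v_top² = gr.
With ω = v/R, the kinetic energy at speed v is ½(1+k)Mv² = Mv².
Energy conservation from release (height h) to the top (height 2r): Mgh = Mg(2r) + M·gr.
Thus h_min = 2r + (1+k)r/2 = r(2 + 2/2) = 1.42 × 3 ≈ 4.26 m.

h_min ≈ 4.26 m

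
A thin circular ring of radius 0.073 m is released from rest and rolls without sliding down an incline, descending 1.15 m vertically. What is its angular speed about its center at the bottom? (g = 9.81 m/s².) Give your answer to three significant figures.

ω ≈ 46.0 rad/s

Here I = MR², so the shape factor k = I/(MR²) = 1.
Pure rolling means v = ωR; then KE = ½Mv² + ½I(v/R)² = ½(1+k)Mv² = Mv².
Energy conservation Mgh = ½(1+k)Mv² gives v = √(2gh/(1+k)) = √(2 × 9.81 × 1.15 / 2) = 3.359 m/s.
Then ω = v/R = 3.359 / 0.073 ≈ 46.0 rad/s.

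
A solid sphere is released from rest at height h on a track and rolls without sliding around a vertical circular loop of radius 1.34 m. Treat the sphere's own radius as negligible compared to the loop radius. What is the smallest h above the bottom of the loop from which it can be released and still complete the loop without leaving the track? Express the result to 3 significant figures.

h_min ≈ 3.62 m

Here I = (2/5)MR², so the shape factor k = I/(MR²) = 0.4.
At the top of the loop, the minimum-contact condition is Mg = Mv_top²/r, so v_top² = gr.
With ω = v/R, the kinetic energy at speed v is ½(1+k)Mv² = (7/10)Mv².
Energy conservation from release (height h) to the top (height 2r): Mgh = Mg(2r) + (7/10)M·gr.
Thus h_min = 2r + (1+k)r/2 = r(2 + 1.4/2) = 1.34 × 2.7 ≈ 3.62 m.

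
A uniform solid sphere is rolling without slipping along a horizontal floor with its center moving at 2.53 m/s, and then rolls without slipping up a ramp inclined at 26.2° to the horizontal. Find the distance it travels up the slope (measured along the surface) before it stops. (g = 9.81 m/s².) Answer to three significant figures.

For this body I = (2/5)MR², i.e. k = I/(MR²) = 0.4.
Pure rolling means v = ωR; then KE = ½Mv² + ½I(v/R)² = ½(1+k)Mv² = (7/10)Mv².
Setting this equal to Mgh gives the vertical rise h = (1+k)v₀²/(2g) = 1.4×2.53²/(2×9.81) = 0.4567 m.
Along the incline, d = h/sinθ = 0.4567/sin26.2° ≈ 1.03 m.

d ≈ 1.03 m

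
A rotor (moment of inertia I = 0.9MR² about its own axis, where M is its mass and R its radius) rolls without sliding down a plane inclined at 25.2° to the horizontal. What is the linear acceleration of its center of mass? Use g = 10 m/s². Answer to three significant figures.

The moment of inertia is 0.9MR², giving k ≡ I/(MR²) = 0.9.
Newton's second law down the slope: Mg sinθ − f = Ma. The torque equation fR = Iα (with α = a/R) gives f = kMa.
Eliminating f: Mg sinθ = (1+k)Ma, so a = g sinθ/(1+k) = 10 × sin25.2° / 1.9 ≈ 2.24 m/s².

a ≈ 2.24 m/s²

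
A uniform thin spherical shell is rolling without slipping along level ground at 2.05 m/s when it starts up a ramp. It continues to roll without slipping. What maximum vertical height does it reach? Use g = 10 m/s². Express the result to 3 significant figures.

h ≈ 0.350 m

The moment of inertia is (2/3)MR², giving k ≡ I/(MR²) = 2/3.
Rolling without slipping gives ω = v/R, so the total kinetic energy is ½Mv² + ½Iω² = ½(1+k)Mv² = (5/6)Mv².
At the top the kinetic energy is zero, so (5/6)Mv₀² = Mgh.
Thus h = (1+k)v₀²/(2g) = 1.667 × 2.05² / (2 × 10) ≈ 0.350 m.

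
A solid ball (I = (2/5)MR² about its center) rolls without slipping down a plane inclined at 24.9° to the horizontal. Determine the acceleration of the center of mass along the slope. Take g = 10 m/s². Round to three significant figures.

a ≈ 3.01 m/s²

Here I = (2/5)MR², so the shape factor k = I/(MR²) = 0.4.
Along the incline Mg sinθ − f = Ma, and torque about the center fR = Iα = kMR²(a/R) gives f = kMa.
Eliminating f: Mg sinθ = (1+k)Ma, so a = g sinθ/(1+k) = 10 × sin24.9° / 1.4 ≈ 3.01 m/s².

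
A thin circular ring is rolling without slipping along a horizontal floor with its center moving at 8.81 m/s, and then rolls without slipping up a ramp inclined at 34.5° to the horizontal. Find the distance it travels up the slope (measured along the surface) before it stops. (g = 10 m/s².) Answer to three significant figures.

d ≈ 13.7 m

With I = MR², the ratio k = I/(MR²) is 1.
The rolling condition ω = v/R makes the rotational term ½I(v/R)² = ½kMv², so KE_total = ½(1+k)Mv² = Mv².
Setting this equal to Mgh gives the vertical rise h = (1+k)v₀²/(2g) = 2×8.81²/(2×10) = 7.762 m.
The distance along the slope is d = h/sinθ = 7.762/sin34.5° ≈ 13.7 m.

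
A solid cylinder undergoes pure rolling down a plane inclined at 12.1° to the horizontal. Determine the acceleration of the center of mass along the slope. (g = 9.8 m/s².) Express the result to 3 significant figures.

a ≈ 1.37 m/s²

For this body I = (1/2)MR², i.e. k = I/(MR²) = 0.5.
Translational: Mg sinθ − f = Ma. Rotational about the CM: fR = Iα = kMRa, so f = kMa.
Eliminating f: Mg sinθ = (1+k)Ma, so a = g sinθ/(1+k) = 9.8 × sin12.1° / 1.5 ≈ 1.37 m/s².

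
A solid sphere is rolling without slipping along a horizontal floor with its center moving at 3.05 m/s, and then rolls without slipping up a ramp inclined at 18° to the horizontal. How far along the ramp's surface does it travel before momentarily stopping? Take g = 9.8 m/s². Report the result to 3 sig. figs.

d ≈ 2.15 m

Here I = (2/5)MR², so the shape factor k = I/(MR²) = 0.4.
Rolling without slipping gives ω = v/R, so the total kinetic energy is ½Mv² + ½Iω² = ½(1+k)Mv² = (7/10)Mv².
Setting this equal to Mgh gives the vertical rise h = (1+k)v₀²/(2g) = 1.4×3.05²/(2×9.8) = 0.6645 m.
The distance along the slope is d = h/sinθ = 0.6645/sin18° ≈ 2.15 m.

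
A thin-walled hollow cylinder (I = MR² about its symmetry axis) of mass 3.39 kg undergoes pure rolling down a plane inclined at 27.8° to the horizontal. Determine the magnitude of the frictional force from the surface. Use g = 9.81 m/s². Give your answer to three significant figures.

f ≈ 7.76 N

For this body I = MR², i.e. k = I/(MR²) = 1.
Newton's second law down the slope: Mg sinθ − f = Ma. The torque equation fR = Iα (with α = a/R) gives f = kMa.
Combining, a = g sinθ/(1+k) and f = kMa = kMg sinθ/(1+k).
f = 1 × 3.39 × 9.81 × sin27.8° / 2 ≈ 7.76 N.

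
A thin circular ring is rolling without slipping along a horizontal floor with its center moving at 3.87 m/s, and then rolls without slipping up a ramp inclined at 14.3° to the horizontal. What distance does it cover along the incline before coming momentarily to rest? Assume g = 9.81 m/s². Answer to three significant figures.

d ≈ 6.18 m

The moment of inertia is MR², giving k ≡ I/(MR²) = 1.
The rolling condition ω = v/R makes the rotational term ½I(v/R)² = ½kMv², so KE_total = ½(1+k)Mv² = Mv².
Setting this equal to Mgh gives the vertical rise h = (1+k)v₀²/(2g) = 2×3.87²/(2×9.81) = 1.527 m.
Along the incline, d = h/sinθ = 1.527/sin14.3° ≈ 6.18 m.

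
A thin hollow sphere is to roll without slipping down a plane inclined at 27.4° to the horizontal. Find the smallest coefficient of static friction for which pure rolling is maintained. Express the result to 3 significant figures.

For this body I = (2/3)MR², i.e. k = I/(MR²) = 2/3.
Newton's second law down the slope: Mg sinθ − f = Ma. The torque equation fR = Iα (with α = a/R) gives f = kMa.
These give a = g sinθ/(1+k) and the required friction f = kMg sinθ/(1+k).
With N = Mg cosθ, the no-slip condition f ≤ μN gives μ_min = f/N = k tanθ/(1+k).
μ_min = (2/3) × tan27.4° / 1.667 ≈ 0.207.

μ_min ≈ 0.207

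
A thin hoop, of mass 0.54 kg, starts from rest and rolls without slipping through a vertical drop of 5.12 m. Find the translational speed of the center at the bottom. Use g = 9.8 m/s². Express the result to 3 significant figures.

The moment of inertia is MR², giving k ≡ I/(MR²) = 1.
Since it rolls without slipping, ω = v/R and KE = ½Mv² + ½Iω² = ½(1+k)Mv² = Mv².
Setting Mgh = Mv² gives v = √(2gh/(1+k)) = √(2·9.8·5.12/2) ≈ 7.08 m/s.

v ≈ 7.08 m/s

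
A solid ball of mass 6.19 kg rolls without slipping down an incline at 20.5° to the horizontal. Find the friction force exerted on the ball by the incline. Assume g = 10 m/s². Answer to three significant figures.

f ≈ 6.19 N

The moment of inertia is (2/5)MR², giving k ≡ I/(MR²) = 0.4.
Translational: Mg sinθ − f = Ma. Rotational about the CM: fR = Iα = kMRa, so f = kMa.
Combining, a = g sinθ/(1+k) and f = kMa = kMg sinθ/(1+k).
f = 0.4 × 6.19 × 10 × sin20.5° / 1.4 ≈ 6.19 N.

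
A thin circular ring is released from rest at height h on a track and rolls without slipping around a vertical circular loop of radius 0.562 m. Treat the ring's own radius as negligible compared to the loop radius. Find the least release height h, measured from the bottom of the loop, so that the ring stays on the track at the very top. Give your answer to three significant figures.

For this body I = MR², i.e. k = I/(MR²) = 1.
At the top of the loop, the minimum-contact condition is Mg = Mv_top²/r, so v_top² = gr.
With ω = v/R, the kinetic energy at speed v is ½(1+k)Mv² = Mv².
Energy conservation from release (height h) to the top (height 2r): Mgh = Mg(2r) + M·gr.
Thus h_min = 2r + (1+k)r/2 = r(2 + 2/2) = 0.562 × 3 ≈ 1.69 m.

h_min ≈ 1.69 m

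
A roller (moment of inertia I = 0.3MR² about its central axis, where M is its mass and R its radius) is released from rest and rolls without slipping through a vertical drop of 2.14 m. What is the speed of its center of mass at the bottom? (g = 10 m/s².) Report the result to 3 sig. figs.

v ≈ 5.74 m/s

Here I = 0.3MR², so the shape factor k = I/(MR²) = 0.3.
Pure rolling means v = ωR; then KE = ½Mv² + ½I(v/R)² = ½(1+k)Mv² = (13/20)Mv².
Energy conservation: Mgh = (13/20)Mv², so v = √(2gh/(1+k)) = √(2 × 10 × 2.14 / 1.3) ≈ 5.74 m/s.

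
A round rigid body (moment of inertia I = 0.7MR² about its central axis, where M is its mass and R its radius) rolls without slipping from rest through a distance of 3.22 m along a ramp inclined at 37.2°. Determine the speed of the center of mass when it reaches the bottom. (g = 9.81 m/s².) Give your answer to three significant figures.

v ≈ 4.74 m/s

For this body I = 0.7MR², i.e. k = I/(MR²) = 0.7.
Pure rolling means v = ωR; then KE = ½Mv² + ½I(v/R)² = ½(1+k)Mv² = (17/20)Mv².
The vertical drop is h = L sinθ = 3.22 × sin37.2° = 1.947 m.
Energy conservation: Mgh = (17/20)Mv², so v = √(2gh/(1+k)) = √(2 × 9.81 × 1.947 / 1.7) ≈ 4.74 m/s.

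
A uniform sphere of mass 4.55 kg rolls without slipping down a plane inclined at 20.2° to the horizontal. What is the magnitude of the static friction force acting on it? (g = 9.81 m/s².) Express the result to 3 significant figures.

f ≈ 4.40 N

Here I = (2/5)MR², so the shape factor k = I/(MR²) = 0.4.
Newton's second law down the slope: Mg sinθ − f = Ma. The torque equation fR = Iα (with α = a/R) gives f = kMa.
Combining, a = g sinθ/(1+k) and f = kMa = kMg sinθ/(1+k).
f = 0.4 × 4.55 × 9.81 × sin20.2° / 1.4 ≈ 4.40 N.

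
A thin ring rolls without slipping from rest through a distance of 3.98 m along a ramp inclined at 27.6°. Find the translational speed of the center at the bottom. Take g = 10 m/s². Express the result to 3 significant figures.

v ≈ 4.29 m/s

The moment of inertia is MR², giving k ≡ I/(MR²) = 1.
The rolling condition ω = v/R makes the rotational term ½I(v/R)² = ½kMv², so KE_total = ½(1+k)Mv² = Mv².
The vertical drop is h = L sinθ = 3.98 × sin27.6° = 1.844 m.
Energy conservation: Mgh = Mv², so v = √(2gh/(1+k)) = √(2 × 10 × 1.844 / 2) ≈ 4.29 m/s.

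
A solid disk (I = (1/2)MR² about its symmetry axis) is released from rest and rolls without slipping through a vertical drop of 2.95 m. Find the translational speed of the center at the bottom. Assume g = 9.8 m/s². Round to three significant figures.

v ≈ 6.21 m/s

With I = (1/2)MR², the ratio k = I/(MR²) is 0.5.
Rolling without slipping gives ω = v/R, so the total kinetic energy is ½Mv² + ½Iω² = ½(1+k)Mv² = (3/4)Mv².
Setting Mgh = (3/4)Mv² gives v = √(2gh/(1+k)) = √(2·9.8·2.95/1.5) ≈ 6.21 m/s.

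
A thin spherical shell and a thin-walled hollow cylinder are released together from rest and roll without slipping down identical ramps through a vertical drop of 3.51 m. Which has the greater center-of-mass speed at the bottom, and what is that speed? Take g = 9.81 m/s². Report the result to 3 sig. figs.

the thin spherical shell, at v ≈ 6.43 m/s

For rolling without slipping, Mgh = ½(1+k)Mv² where k = I/(MR²), so v = √(2gh/(1+k)).
Thin spherical shell: k = 2/3, giving v = √(2×9.81×3.51/1.667) = 6.428 m/s.
Thin-walled hollow cylinder: k = 1, giving v = √(2×9.81×3.51/2) = 5.868 m/s.
The smaller k wins: the thin spherical shell, at ≈ 6.43 m/s.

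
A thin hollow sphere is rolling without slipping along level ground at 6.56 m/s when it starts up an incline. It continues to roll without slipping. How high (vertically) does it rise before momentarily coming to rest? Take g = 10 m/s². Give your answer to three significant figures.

Here I = (2/3)MR², so the shape factor k = I/(MR²) = 2/3.
The rolling condition ω = v/R makes the rotational term ½I(v/R)² = ½kMv², so KE_total = ½(1+k)Mv² = (5/6)Mv².
At the top the kinetic energy is zero, so (5/6)Mv₀² = Mgh.
Thus h = (1+k)v₀²/(2g) = 1.667 × 6.56² / (2 × 10) ≈ 3.59 m.

h ≈ 3.59 m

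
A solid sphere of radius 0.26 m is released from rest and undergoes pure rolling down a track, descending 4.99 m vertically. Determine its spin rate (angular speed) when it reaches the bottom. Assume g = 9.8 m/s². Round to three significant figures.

The moment of inertia is (2/5)MR², giving k ≡ I/(MR²) = 0.4.
Pure rolling means v = ωR; then KE = ½Mv² + ½I(v/R)² = ½(1+k)Mv² = (7/10)Mv².
Energy conservation Mgh = ½(1+k)Mv² gives v = √(2gh/(1+k)) = √(2 × 9.8 × 4.99 / 1.4) = 8.358 m/s.
The angular speed follows from ω = v/R = 8.358/0.26 ≈ 32.1 rad/s.

ω ≈ 32.1 rad/s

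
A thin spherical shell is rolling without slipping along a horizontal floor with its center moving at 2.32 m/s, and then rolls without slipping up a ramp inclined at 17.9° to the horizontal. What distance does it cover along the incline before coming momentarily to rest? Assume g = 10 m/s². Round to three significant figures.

d ≈ 1.46 m

With I = (2/3)MR², the ratio k = I/(MR²) is 2/3.
Rolling without slipping gives ω = v/R, so the total kinetic energy is ½Mv² + ½Iω² = ½(1+k)Mv² = (5/6)Mv².
Setting this equal to Mgh gives the vertical rise h = (1+k)v₀²/(2g) = 1.667×2.32²/(2×10) = 0.4485 m.
The distance along the slope is d = h/sinθ = 0.4485/sin17.9° ≈ 1.46 m.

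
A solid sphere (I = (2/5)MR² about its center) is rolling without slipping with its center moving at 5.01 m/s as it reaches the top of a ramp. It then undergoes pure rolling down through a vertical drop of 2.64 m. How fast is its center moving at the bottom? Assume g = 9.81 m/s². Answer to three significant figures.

The moment of inertia is (2/5)MR², giving k ≡ I/(MR²) = 0.4.
Rolling without slipping gives ω = v/R, so the total kinetic energy is ½Mv² + ½Iω² = ½(1+k)Mv² = (7/10)Mv².
Energy conservation: (7/10)Mv₀² + Mgh = (7/10)Mv², so v² = v₀² + 2gh/(1+k).
v = √(5.01² + 2×9.81×2.64/1.4) = √62.1 ≈ 7.88 m/s.

v ≈ 7.88 m/s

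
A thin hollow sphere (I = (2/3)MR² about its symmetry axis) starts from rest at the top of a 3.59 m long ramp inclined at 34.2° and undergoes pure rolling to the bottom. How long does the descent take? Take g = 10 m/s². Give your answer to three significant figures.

Here I = (2/3)MR², so the shape factor k = I/(MR²) = 2/3.
Along the incline Mg sinθ − f = Ma, and torque about the center fR = Iα = kMR²(a/R) gives f = kMa.
Hence a = g sinθ/(1+k) = 10×sin34.2°/1.667 = 3.373 m/s².
With constant a from rest, t = √(2L/a) = √(2·3.59/3.373) ≈ 1.46 s.

t ≈ 1.46 s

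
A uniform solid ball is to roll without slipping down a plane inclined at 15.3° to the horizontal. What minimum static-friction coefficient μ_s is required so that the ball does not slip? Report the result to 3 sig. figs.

μ_min ≈ 0.0782

With I = (2/5)MR², the ratio k = I/(MR²) is 0.4.
Along the incline Mg sinθ − f = Ma, and torque about the center fR = Iα = kMR²(a/R) gives f = kMa.
These give a = g sinθ/(1+k) and the required friction f = kMg sinθ/(1+k).
The normal force is N = Mg cosθ, so μ_min = f/N = k tanθ/(1+k).
μ_min = 0.4 × tan15.3° / 1.4 ≈ 0.0782.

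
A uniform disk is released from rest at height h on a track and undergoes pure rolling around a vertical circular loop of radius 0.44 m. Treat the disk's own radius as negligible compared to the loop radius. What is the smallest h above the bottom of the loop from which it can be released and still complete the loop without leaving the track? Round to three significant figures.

h_min ≈ 1.21 m

The moment of inertia is (1/2)MR², giving k ≡ I/(MR²) = 0.5.
At the top, contact is just lost when gravity alone supplies the centripetal force: Mg = Mv_top²/r, i.e. v_top² = gr.
With ω = v/R, the kinetic energy at speed v is ½(1+k)Mv² = (3/4)Mv².
Energy conservation from release (height h) to the top (height 2r): Mgh = Mg(2r) + (3/4)M·gr.
Thus h_min = 2r + (1+k)r/2 = r(2 + 1.5/2) = 0.44 × 2.75 ≈ 1.21 m.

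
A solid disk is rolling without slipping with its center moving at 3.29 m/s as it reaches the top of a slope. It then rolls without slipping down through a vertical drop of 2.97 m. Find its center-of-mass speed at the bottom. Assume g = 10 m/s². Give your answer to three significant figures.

v ≈ 7.10 m/s

With I = (1/2)MR², the ratio k = I/(MR²) is 0.5.
Since it rolls without slipping, ω = v/R and KE = ½Mv² + ½Iω² = ½(1+k)Mv² = (3/4)Mv².
Energy conservation: (3/4)Mv₀² + Mgh = (3/4)Mv², so v² = v₀² + 2gh/(1+k).
v = √(3.29² + 2×10×2.97/1.5) = √50.42 ≈ 7.10 m/s.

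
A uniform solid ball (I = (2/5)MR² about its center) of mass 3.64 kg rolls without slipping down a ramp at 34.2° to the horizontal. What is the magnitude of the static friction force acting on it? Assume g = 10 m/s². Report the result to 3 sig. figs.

f ≈ 5.85 N

With I = (2/5)MR², the ratio k = I/(MR²) is 0.4.
Along the incline Mg sinθ − f = Ma, and torque about the center fR = Iα = kMR²(a/R) gives f = kMa.
Combining, a = g sinθ/(1+k) and f = kMa = kMg sinθ/(1+k).
f = 0.4 × 3.64 × 10 × sin34.2° / 1.4 ≈ 5.85 N.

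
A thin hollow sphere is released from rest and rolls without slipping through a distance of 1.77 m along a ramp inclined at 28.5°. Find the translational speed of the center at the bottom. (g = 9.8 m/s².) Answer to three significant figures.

The moment of inertia is (2/3)MR², giving k ≡ I/(MR²) = 2/3.
Rolling without slipping gives ω = v/R, so the total kinetic energy is ½Mv² + ½Iω² = ½(1+k)Mv² = (5/6)Mv².
The vertical drop is h = L sinθ = 1.77 × sin28.5° = 0.8446 m.
Energy conservation: Mgh = (5/6)Mv², so v = √(2gh/(1+k)) = √(2 × 9.8 × 0.8446 / 1.667) ≈ 3.15 m/s.

v ≈ 3.15 m/s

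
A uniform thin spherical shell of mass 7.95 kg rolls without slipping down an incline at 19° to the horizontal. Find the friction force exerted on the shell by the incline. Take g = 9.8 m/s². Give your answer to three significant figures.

f ≈ 10.1 N

With I = (2/3)MR², the ratio k = I/(MR²) is 2/3.
Newton's second law down the slope: Mg sinθ − f = Ma. The torque equation fR = Iα (with α = a/R) gives f = kMa.
Combining, a = g sinθ/(1+k) and f = kMa = kMg sinθ/(1+k).
f = (2/3) × 7.95 × 9.8 × sin19° / 1.667 ≈ 10.1 N.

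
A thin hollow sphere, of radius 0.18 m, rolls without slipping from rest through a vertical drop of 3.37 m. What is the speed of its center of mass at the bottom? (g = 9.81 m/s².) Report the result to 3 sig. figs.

For this body I = (2/3)MR², i.e. k = I/(MR²) = 2/3.
The rolling condition ω = v/R makes the rotational term ½I(v/R)² = ½kMv², so KE_total = ½(1+k)Mv² = (5/6)Mv².
Setting Mgh = (5/6)Mv² gives v = √(2gh/(1+k)) = √(2·9.81·3.37/1.667) ≈ 6.30 m/s.

v ≈ 6.30 m/s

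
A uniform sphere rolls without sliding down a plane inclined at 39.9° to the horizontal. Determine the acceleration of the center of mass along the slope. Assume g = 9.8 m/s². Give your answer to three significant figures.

a ≈ 4.49 m/s²

For this body I = (2/5)MR², i.e. k = I/(MR²) = 0.4.
Along the incline Mg sinθ − f = Ma, and torque about the center fR = Iα = kMR²(a/R) gives f = kMa.
Eliminating f: Mg sinθ = (1+k)Ma, so a = g sinθ/(1+k) = 9.8 × sin39.9° / 1.4 ≈ 4.49 m/s².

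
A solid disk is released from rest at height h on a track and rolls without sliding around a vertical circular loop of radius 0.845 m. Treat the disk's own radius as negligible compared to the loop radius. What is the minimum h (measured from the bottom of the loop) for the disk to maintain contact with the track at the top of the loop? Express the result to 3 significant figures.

h_min ≈ 2.32 m

With I = (1/2)MR², the ratio k = I/(MR²) is 0.5.
At the top of the loop, the minimum-contact condition is Mg = Mv_top²/r, so v_top² = gr.
With ω = v/R, the kinetic energy at speed v is ½(1+k)Mv² = (3/4)Mv².
Energy conservation from release (height h) to the top (height 2r): Mgh = Mg(2r) + (3/4)M·gr.
Thus h_min = 2r + (1+k)r/2 = r(2 + 1.5/2) = 0.845 × 2.75 ≈ 2.32 m.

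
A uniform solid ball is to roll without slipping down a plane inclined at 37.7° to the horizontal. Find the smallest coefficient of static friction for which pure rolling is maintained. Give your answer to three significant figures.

Here I = (2/5)MR², so the shape factor k = I/(MR²) = 0.4.
Along the incline Mg sinθ − f = Ma, and torque about the center fR = Iα = kMR²(a/R) gives f = kMa.
These give a = g sinθ/(1+k) and the required friction f = kMg sinθ/(1+k).
The normal force is N = Mg cosθ, so μ_min = f/N = k tanθ/(1+k).
μ_min = 0.4 × tan37.7° / 1.4 ≈ 0.221.

μ_min ≈ 0.221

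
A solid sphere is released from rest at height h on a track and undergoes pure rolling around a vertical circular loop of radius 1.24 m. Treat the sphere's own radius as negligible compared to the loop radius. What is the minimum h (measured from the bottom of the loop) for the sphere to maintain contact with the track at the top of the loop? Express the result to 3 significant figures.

Here I = (2/5)MR², so the shape factor k = I/(MR²) = 0.4.
At the top of the loop, the minimum-contact condition is Mg = Mv_top²/r, so v_top² = gr.
With ω = v/R, the kinetic energy at speed v is ½(1+k)Mv² = (7/10)Mv².
Energy conservation from release (height h) to the top (height 2r): Mgh = Mg(2r) + (7/10)M·gr.
Thus h_min = 2r + (1+k)r/2 = r(2 + 1.4/2) = 1.24 × 2.7 ≈ 3.35 m.

h_min ≈ 3.35 m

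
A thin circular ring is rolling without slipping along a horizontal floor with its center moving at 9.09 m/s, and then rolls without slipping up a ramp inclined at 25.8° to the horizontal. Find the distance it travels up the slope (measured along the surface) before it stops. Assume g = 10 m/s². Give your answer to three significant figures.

d ≈ 19.0 m

Here I = MR², so the shape factor k = I/(MR²) = 1.
Since it rolls without slipping, ω = v/R and KE = ½Mv² + ½Iω² = ½(1+k)Mv² = Mv².
Setting this equal to Mgh gives the vertical rise h = (1+k)v₀²/(2g) = 2×9.09²/(2×10) = 8.263 m.
The distance along the slope is d = h/sinθ = 8.263/sin25.8° ≈ 19.0 m.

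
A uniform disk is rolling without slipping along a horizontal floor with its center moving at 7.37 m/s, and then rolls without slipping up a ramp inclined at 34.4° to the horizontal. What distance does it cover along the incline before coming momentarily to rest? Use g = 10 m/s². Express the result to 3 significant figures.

The moment of inertia is (1/2)MR², giving k ≡ I/(MR²) = 0.5.
The rolling condition ω = v/R makes the rotational term ½I(v/R)² = ½kMv², so KE_total = ½(1+k)Mv² = (3/4)Mv².
Setting this equal to Mgh gives the vertical rise h = (1+k)v₀²/(2g) = 1.5×7.37²/(2×10) = 4.074 m.
The distance along the slope is d = h/sinθ = 4.074/sin34.4° ≈ 7.21 m.

d ≈ 7.21 m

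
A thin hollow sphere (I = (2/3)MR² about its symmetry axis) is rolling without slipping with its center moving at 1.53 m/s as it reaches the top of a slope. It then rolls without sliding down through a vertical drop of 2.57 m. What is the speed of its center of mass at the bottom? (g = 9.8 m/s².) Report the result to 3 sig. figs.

v ≈ 5.71 m/s

The moment of inertia is (2/3)MR², giving k ≡ I/(MR²) = 2/3.
Pure rolling means v = ωR; then KE = ½Mv² + ½I(v/R)² = ½(1+k)Mv² = (5/6)Mv².
Energy conservation: (5/6)Mv₀² + Mgh = (5/6)Mv², so v² = v₀² + 2gh/(1+k).
v = √(1.53² + 2×9.8×2.57/1.667) = √32.56 ≈ 5.71 m/s.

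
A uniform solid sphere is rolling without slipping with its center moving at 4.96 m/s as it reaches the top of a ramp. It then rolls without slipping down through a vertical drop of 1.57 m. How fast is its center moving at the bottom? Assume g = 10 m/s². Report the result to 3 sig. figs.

v ≈ 6.86 m/s

Here I = (2/5)MR², so the shape factor k = I/(MR²) = 0.4.
Rolling without slipping gives ω = v/R, so the total kinetic energy is ½Mv² + ½Iω² = ½(1+k)Mv² = (7/10)Mv².
Energy conservation: (7/10)Mv₀² + Mgh = (7/10)Mv², so v² = v₀² + 2gh/(1+k).
v = √(4.96² + 2×10×1.57/1.4) = √47.03 ≈ 6.86 m/s.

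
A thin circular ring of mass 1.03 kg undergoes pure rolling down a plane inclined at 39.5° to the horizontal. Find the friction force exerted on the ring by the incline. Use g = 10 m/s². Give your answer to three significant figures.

With I = MR², the ratio k = I/(MR²) is 1.
Translational: Mg sinθ − f = Ma. Rotational about the CM: fR = Iα = kMRa, so f = kMa.
Combining, a = g sinθ/(1+k) and f = kMa = kMg sinθ/(1+k).
f = 1 × 1.03 × 10 × sin39.5° / 2 ≈ 3.28 N.

f ≈ 3.28 N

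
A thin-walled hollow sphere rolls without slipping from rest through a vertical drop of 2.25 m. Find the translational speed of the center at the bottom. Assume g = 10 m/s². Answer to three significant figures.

Here I = (2/3)MR², so the shape factor k = I/(MR²) = 2/3.
Pure rolling means v = ωR; then KE = ½Mv² + ½I(v/R)² = ½(1+k)Mv² = (5/6)Mv².
Setting Mgh = (5/6)Mv² gives v = √(2gh/(1+k)) = √(2·10·2.25/1.667) ≈ 5.20 m/s.

v ≈ 5.20 m/s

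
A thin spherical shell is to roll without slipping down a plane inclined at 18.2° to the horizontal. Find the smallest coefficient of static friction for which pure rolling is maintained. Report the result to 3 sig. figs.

For this body I = (2/3)MR², i.e. k = I/(MR²) = 2/3.
Translational: Mg sinθ − f = Ma. Rotational about the CM: fR = Iα = kMRa, so f = kMa.
These give a = g sinθ/(1+k) and the required friction f = kMg sinθ/(1+k).
With N = Mg cosθ, the no-slip condition f ≤ μN gives μ_min = f/N = k tanθ/(1+k).
μ_min = (2/3) × tan18.2° / 1.667 ≈ 0.132.

μ_min ≈ 0.132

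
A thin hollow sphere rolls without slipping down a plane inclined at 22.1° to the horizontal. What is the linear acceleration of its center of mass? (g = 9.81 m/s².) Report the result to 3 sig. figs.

a ≈ 2.21 m/s²

With I = (2/3)MR², the ratio k = I/(MR²) is 2/3.
Newton's second law down the slope: Mg sinθ − f = Ma. The torque equation fR = Iα (with α = a/R) gives f = kMa.
Eliminating f: Mg sinθ = (1+k)Ma, so a = g sinθ/(1+k) = 9.81 × sin22.1° / 1.667 ≈ 2.21 m/s².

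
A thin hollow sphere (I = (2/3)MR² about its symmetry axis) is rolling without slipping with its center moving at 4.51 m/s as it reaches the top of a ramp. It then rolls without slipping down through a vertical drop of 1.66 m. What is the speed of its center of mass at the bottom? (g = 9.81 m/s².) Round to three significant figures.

v ≈ 6.32 m/s

For this body I = (2/3)MR², i.e. k = I/(MR²) = 2/3.
Rolling without slipping gives ω = v/R, so the total kinetic energy is ½Mv² + ½Iω² = ½(1+k)Mv² = (5/6)Mv².
Conserving energy between top and bottom: (5/6)Mv² = (5/6)Mv₀² + Mgh, hence v² = v₀² + 2gh/(1+k).
v = √(4.51² + 2×9.81×1.66/1.667) = √39.88 ≈ 6.32 m/s.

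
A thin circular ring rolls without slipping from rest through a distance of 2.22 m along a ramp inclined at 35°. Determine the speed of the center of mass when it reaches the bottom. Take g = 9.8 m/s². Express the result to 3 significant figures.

The moment of inertia is MR², giving k ≡ I/(MR²) = 1.
Pure rolling means v = ωR; then KE = ½Mv² + ½I(v/R)² = ½(1+k)Mv² = Mv².
The vertical drop is h = L sinθ = 2.22 × sin35° = 1.273 m.
Energy conservation: Mgh = Mv², so v = √(2gh/(1+k)) = √(2 × 9.8 × 1.273 / 2) ≈ 3.53 m/s.

v ≈ 3.53 m/s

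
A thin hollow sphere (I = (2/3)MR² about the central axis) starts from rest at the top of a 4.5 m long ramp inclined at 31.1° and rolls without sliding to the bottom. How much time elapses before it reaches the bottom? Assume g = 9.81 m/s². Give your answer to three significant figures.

t ≈ 1.72 s

The moment of inertia is (2/3)MR², giving k ≡ I/(MR²) = 2/3.
Newton's second law down the slope: Mg sinθ − f = Ma. The torque equation fR = Iα (with α = a/R) gives f = kMa.
Hence a = g sinθ/(1+k) = 9.81×sin31.1°/1.667 = 3.04 m/s².
Starting from rest, L = ½at², so t = √(2L/a) = √(2×4.5/3.04) ≈ 1.72 s.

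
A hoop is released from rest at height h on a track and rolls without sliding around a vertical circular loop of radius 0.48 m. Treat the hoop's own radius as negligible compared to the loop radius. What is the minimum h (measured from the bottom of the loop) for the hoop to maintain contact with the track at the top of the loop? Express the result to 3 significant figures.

h_min ≈ 1.44 m

For this body I = MR², i.e. k = I/(MR²) = 1.
At the top, contact is just lost when gravity alone supplies the centripetal force: Mg = Mv_top²/r, i.e. v_top² = gr.
With ω = v/R, the kinetic energy at speed v is ½(1+k)Mv² = Mv².
Energy conservation from release (height h) to the top (height 2r): Mgh = Mg(2r) + M·gr.
Thus h_min = 2r + (1+k)r/2 = r(2 + 2/2) = 0.48 × 3 ≈ 1.44 m.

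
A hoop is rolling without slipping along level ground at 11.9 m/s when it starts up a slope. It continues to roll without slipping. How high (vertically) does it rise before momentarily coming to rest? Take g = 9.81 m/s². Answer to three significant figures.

h ≈ 14.4 m

With I = MR², the ratio k = I/(MR²) is 1.
Pure rolling means v = ωR; then KE = ½Mv² + ½I(v/R)² = ½(1+k)Mv² = Mv².
All of this converts to potential energy at the highest point: Mv₀² = Mgh.
Thus h = (1+k)v₀²/(2g) = 2 × 11.9² / (2 × 9.81) ≈ 14.4 m.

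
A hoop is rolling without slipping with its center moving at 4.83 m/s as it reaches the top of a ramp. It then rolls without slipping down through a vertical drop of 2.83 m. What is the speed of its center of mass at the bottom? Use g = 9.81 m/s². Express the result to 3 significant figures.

v ≈ 7.15 m/s

The moment of inertia is MR², giving k ≡ I/(MR²) = 1.
Since it rolls without slipping, ω = v/R and KE = ½Mv² + ½Iω² = ½(1+k)Mv² = Mv².
Energy conservation: Mv₀² + Mgh = Mv², so v² = v₀² + 2gh/(1+k).
v = √(4.83² + 2×9.81×2.83/2) = √51.09 ≈ 7.15 m/s.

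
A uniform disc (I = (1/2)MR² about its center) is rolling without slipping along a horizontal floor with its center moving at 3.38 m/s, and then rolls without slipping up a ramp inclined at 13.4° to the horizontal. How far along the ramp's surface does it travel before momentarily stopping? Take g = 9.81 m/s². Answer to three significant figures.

For this body I = (1/2)MR², i.e. k = I/(MR²) = 0.5.
The rolling condition ω = v/R makes the rotational term ½I(v/R)² = ½kMv², so KE_total = ½(1+k)Mv² = (3/4)Mv².
Setting this equal to Mgh gives the vertical rise h = (1+k)v₀²/(2g) = 1.5×3.38²/(2×9.81) = 0.8734 m.
The distance along the slope is d = h/sinθ = 0.8734/sin13.4° ≈ 3.77 m.

d ≈ 3.77 m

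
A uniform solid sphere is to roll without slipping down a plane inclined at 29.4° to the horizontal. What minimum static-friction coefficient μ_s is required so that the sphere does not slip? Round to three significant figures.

The moment of inertia is (2/5)MR², giving k ≡ I/(MR²) = 0.4.
Translational: Mg sinθ − f = Ma. Rotational about the CM: fR = Iα = kMRa, so f = kMa.
These give a = g sinθ/(1+k) and the required friction f = kMg sinθ/(1+k).
The normal force is N = Mg cosθ, so μ_min = f/N = k tanθ/(1+k).
μ_min = 0.4 × tan29.4° / 1.4 ≈ 0.161.

μ_min ≈ 0.161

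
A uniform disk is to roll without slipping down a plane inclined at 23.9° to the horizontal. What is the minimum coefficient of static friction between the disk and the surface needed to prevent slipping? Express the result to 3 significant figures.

μ_min ≈ 0.148

Here I = (1/2)MR², so the shape factor k = I/(MR²) = 0.5.
Newton's second law down the slope: Mg sinθ − f = Ma. The torque equation fR = Iα (with α = a/R) gives f = kMa.
These give a = g sinθ/(1+k) and the required friction f = kMg sinθ/(1+k).
The normal force is N = Mg cosθ, so μ_min = f/N = k tanθ/(1+k).
μ_min = 0.5 × tan23.9° / 1.5 ≈ 0.148.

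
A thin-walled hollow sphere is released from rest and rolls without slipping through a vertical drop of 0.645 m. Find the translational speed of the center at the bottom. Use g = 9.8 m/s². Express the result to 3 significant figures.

Here I = (2/3)MR², so the shape factor k = I/(MR²) = 2/3.
The rolling condition ω = v/R makes the rotational term ½I(v/R)² = ½kMv², so KE_total = ½(1+k)Mv² = (5/6)Mv².
Energy conservation: Mgh = (5/6)Mv², so v = √(2gh/(1+k)) = √(2 × 9.8 × 0.645 / 1.667) ≈ 2.75 m/s.

v ≈ 2.75 m/s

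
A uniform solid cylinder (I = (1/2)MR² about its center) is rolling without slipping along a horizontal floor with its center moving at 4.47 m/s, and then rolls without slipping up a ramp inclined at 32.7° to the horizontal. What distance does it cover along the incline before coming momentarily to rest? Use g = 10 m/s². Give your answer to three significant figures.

The moment of inertia is (1/2)MR², giving k ≡ I/(MR²) = 0.5.
Rolling without slipping gives ω = v/R, so the total kinetic energy is ½Mv² + ½Iω² = ½(1+k)Mv² = (3/4)Mv².
Setting this equal to Mgh gives the vertical rise h = (1+k)v₀²/(2g) = 1.5×4.47²/(2×10) = 1.499 m.
The distance along the slope is d = h/sinθ = 1.499/sin32.7° ≈ 2.77 m.

d ≈ 2.77 m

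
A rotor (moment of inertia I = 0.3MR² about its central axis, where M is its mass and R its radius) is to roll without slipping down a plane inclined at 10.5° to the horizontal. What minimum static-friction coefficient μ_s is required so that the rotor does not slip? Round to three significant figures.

μ_min ≈ 0.0428

For this body I = 0.3MR², i.e. k = I/(MR²) = 0.3.
Translational: Mg sinθ − f = Ma. Rotational about the CM: fR = Iα = kMRa, so f = kMa.
These give a = g sinθ/(1+k) and the required friction f = kMg sinθ/(1+k).
With N = Mg cosθ, the no-slip condition f ≤ μN gives μ_min = f/N = k tanθ/(1+k).
μ_min = 0.3 × tan10.5° / 1.3 ≈ 0.0428.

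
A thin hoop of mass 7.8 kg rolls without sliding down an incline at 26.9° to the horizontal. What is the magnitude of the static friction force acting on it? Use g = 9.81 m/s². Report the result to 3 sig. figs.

With I = MR², the ratio k = I/(MR²) is 1.
Newton's second law down the slope: Mg sinθ − f = Ma. The torque equation fR = Iα (with α = a/R) gives f = kMa.
Combining, a = g sinθ/(1+k) and f = kMa = kMg sinθ/(1+k).
f = 1 × 7.8 × 9.81 × sin26.9° / 2 ≈ 17.3 N.

f ≈ 17.3 N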